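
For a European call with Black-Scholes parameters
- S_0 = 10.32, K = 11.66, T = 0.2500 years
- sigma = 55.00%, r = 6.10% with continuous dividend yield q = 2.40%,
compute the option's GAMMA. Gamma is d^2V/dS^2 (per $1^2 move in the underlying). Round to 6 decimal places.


d1 = -0.2727924395; d2 = -0.5477924395
phi(d1) = 0.3843712522; exp(-qT) = 0.9940179641; exp(-rT) = 0.9848656924
Gamma = exp(-qT) * phi(d1) / (S * sigma * sqrt(T)) = 0.9940179641 * 0.3843712522 / (10.3200 * 0.5500 * 0.5000000000) = 0.134627

Answer: Gamma = 0.134627


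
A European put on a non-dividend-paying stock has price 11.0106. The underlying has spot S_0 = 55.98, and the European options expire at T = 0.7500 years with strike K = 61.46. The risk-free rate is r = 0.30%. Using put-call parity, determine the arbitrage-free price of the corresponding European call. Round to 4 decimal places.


Put-call parity: C - P = S_0 * exp(-qT) - K * exp(-rT).
S_0 * exp(-qT) = 55.9800 * 1.00000000 = 55.98000000
K * exp(-rT) = 61.4600 * 0.99775253 = 61.32187045
C = P + S*exp(-qT) - K*exp(-rT)
C = 11.0106 + 55.98000000 - 61.32187045 = 5.6687

Answer: Call price = 5.6687


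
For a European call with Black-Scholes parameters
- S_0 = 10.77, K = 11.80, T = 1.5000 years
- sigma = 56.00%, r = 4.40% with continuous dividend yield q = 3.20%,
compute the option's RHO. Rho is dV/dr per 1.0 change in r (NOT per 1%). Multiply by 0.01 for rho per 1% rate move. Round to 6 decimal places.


d1 = 0.2360039039; d2 = -0.4498532241
phi(d1) = 0.3879854444; exp(-qT) = 0.9531337871; exp(-rT) = 0.9361308643
N(d2) = 0.3264081387
Rho = K*T*exp(-rT)*N(d2) = 11.8000 * 1.5000 * 0.9361308643 * 0.3264081387 = 5.408425

Answer: Rho = 5.408425


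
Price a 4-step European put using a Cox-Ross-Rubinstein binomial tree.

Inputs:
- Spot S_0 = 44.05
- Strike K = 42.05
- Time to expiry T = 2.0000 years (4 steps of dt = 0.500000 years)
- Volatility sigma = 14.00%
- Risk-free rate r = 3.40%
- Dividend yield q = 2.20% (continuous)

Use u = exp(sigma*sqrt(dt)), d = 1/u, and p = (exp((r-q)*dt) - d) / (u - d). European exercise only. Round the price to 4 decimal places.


Answer: Price = V(0,0) = 2.0421

Derivation:
dt = T/N = 0.500000
u = exp(sigma*sqrt(dt)) = 1.104061; d = 1/u = 0.905747
p = (exp((r-q)*dt) - d) / (u - d) = 0.505618
Discount per step: exp(-r*dt) = 0.983144
Stock lattice S(k, i) with i counting down-moves:
  k=0: S(0,0) = 44.0500
  k=1: S(1,0) = 48.6339; S(1,1) = 39.8982
  k=2: S(2,0) = 53.6948; S(2,1) = 44.0500; S(2,2) = 36.1377
  k=3: S(3,0) = 59.2823; S(3,1) = 48.6339; S(3,2) = 39.8982; S(3,3) = 32.7316
  k=4: S(4,0) = 65.4512; S(4,1) = 53.6948; S(4,2) = 44.0500; S(4,3) = 36.1377; S(4,4) = 29.6465
Terminal payoffs V(N, i) = max(K - S_T, 0):
  V(4,0) = 0.000000; V(4,1) = 0.000000; V(4,2) = 0.000000; V(4,3) = 5.912343; V(4,4) = 12.403456
Backward induction: V(k, i) = exp(-r*dt) * [p * V(k+1, i) + (1-p) * V(k+1, i+1)].
  V(3,0) = exp(-r*dt) * [p*0.000000 + (1-p)*0.000000] = 0.000000
  V(3,1) = exp(-r*dt) * [p*0.000000 + (1-p)*0.000000] = 0.000000
  V(3,2) = exp(-r*dt) * [p*0.000000 + (1-p)*5.912343] = 2.873688
  V(3,3) = exp(-r*dt) * [p*5.912343 + (1-p)*12.403456] = 8.967682
  V(2,0) = exp(-r*dt) * [p*0.000000 + (1-p)*0.000000] = 0.000000
  V(2,1) = exp(-r*dt) * [p*0.000000 + (1-p)*2.873688] = 1.396753
  V(2,2) = exp(-r*dt) * [p*2.873688 + (1-p)*8.967682] = 5.787228
  V(1,0) = exp(-r*dt) * [p*0.000000 + (1-p)*1.396753] = 0.678891
  V(1,1) = exp(-r*dt) * [p*1.396753 + (1-p)*5.787228] = 3.507195
  V(0,0) = exp(-r*dt) * [p*0.678891 + (1-p)*3.507195] = 2.042141


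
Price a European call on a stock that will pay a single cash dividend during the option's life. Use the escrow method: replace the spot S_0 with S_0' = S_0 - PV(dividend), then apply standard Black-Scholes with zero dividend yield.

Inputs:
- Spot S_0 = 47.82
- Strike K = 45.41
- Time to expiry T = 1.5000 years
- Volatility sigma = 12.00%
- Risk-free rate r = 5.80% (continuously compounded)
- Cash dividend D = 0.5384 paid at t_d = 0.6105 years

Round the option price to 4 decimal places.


PV(D) = D * exp(-r * t_d) = 0.5384 * 0.96521056 = 0.51966937
S_0' = S_0 - PV(D) = 47.8200 - 0.51966937 = 47.30033063
d1 = (ln(S_0'/K) + (r + sigma^2/2)*T) / (sigma*sqrt(T)) = 0.94295108
d2 = d1 - sigma*sqrt(T) = 0.79598170
exp(-rT) = 0.91667710
N(d1) = 0.82714704; N(d2) = 0.78697866
C = S_0' * N(d1) - K * exp(-rT) * N(d2) = 47.30033063 * 0.82714704 - 45.4100 * 0.91667710 * 0.78697866 = 6.3653

Answer: Price = 6.3653


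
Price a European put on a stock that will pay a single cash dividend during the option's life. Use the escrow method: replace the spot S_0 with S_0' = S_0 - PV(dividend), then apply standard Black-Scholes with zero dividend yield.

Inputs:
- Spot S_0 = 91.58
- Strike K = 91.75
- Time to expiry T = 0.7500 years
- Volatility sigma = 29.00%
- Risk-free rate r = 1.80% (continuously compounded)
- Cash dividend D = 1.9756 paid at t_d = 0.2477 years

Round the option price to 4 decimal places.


PV(D) = D * exp(-r * t_d) = 1.9756 * 0.99555132 = 1.96681120
S_0' = S_0 - PV(D) = 91.5800 - 1.96681120 = 89.61318880
d1 = (ln(S_0'/K) + (r + sigma^2/2)*T) / (sigma*sqrt(T)) = 0.08549769
d2 = d1 - sigma*sqrt(T) = -0.16564968
exp(-rT) = 0.98659072
N(-d1) = 0.46593287; N(-d2) = 0.56578368
P = K * exp(-rT) * N(-d2) - S_0' * N(-d1) = 91.7500 * 0.98659072 * 0.56578368 - 89.61318880 * 0.46593287 = 9.4608

Answer: Price = 9.4608


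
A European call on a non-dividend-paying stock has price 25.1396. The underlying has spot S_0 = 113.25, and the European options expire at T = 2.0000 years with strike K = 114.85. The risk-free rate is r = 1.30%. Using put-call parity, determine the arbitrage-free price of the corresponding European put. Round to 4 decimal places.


Put-call parity: C - P = S_0 * exp(-qT) - K * exp(-rT).
S_0 * exp(-qT) = 113.2500 * 1.00000000 = 113.25000000
K * exp(-rT) = 114.8500 * 0.97433509 = 111.90238504
P = C - S*exp(-qT) + K*exp(-rT)
P = 25.1396 - 113.25000000 + 111.90238504 = 23.7920

Answer: Put price = 23.7920


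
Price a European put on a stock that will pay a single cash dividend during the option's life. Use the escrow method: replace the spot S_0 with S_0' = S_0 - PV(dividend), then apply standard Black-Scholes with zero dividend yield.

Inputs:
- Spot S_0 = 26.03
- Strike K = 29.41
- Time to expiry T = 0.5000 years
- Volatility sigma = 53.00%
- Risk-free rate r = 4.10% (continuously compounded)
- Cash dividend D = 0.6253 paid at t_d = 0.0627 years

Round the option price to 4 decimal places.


Answer: Price = 5.9551

Derivation:
PV(D) = D * exp(-r * t_d) = 0.6253 * 0.99743260 = 0.62369461
S_0' = S_0 - PV(D) = 26.0300 - 0.62369461 = 25.40630539
d1 = (ln(S_0'/K) + (r + sigma^2/2)*T) / (sigma*sqrt(T)) = -0.14839200
d2 = d1 - sigma*sqrt(T) = -0.52315860
exp(-rT) = 0.97970870
N(-d1) = 0.55898329; N(-d2) = 0.69956805
P = K * exp(-rT) * N(-d2) - S_0' * N(-d1) = 29.4100 * 0.97970870 * 0.69956805 - 25.40630539 * 0.55898329 = 5.9551


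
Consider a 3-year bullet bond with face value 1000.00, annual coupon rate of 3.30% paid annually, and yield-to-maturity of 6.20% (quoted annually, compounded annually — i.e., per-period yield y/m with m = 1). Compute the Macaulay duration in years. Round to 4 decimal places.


Answer: Macaulay duration = 2.9009 years

Derivation:
Coupon per period c = face * coupon_rate / m = 33.000000
Periods per year m = 1; per-period yield y/m = 0.062000
Number of cashflows N = 3
Cashflows (t years, CF_t, discount factor 1/(1+y/m)^(m*t), PV):
  t = 1.0000: CF_t = 33.000000, DF = 0.941620, PV = 31.073446
  t = 2.0000: CF_t = 33.000000, DF = 0.886647, PV = 29.259366
  t = 3.0000: CF_t = 1033.000000, DF = 0.834885, PV = 862.435791
Price P = sum_t PV_t = 922.768603
Macaulay numerator sum_t t * PV_t:
  t * PV_t at t = 1.0000: 31.073446
  t * PV_t at t = 2.0000: 58.518731
  t * PV_t at t = 3.0000: 2587.307372
Macaulay duration D = (sum_t t * PV_t) / P = 2676.899550 / 922.768603 = 2.900943


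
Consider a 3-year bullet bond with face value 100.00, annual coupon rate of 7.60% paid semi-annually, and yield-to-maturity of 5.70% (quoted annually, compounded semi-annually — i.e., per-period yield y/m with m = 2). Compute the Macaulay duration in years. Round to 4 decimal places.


Coupon per period c = face * coupon_rate / m = 3.800000
Periods per year m = 2; per-period yield y/m = 0.028500
Number of cashflows N = 6
Cashflows (t years, CF_t, discount factor 1/(1+y/m)^(m*t), PV):
  t = 0.5000: CF_t = 3.800000, DF = 0.972290, PV = 3.694701
  t = 1.0000: CF_t = 3.800000, DF = 0.945347, PV = 3.592320
  t = 1.5000: CF_t = 3.800000, DF = 0.919152, PV = 3.492776
  t = 2.0000: CF_t = 3.800000, DF = 0.893682, PV = 3.395990
  t = 2.5000: CF_t = 3.800000, DF = 0.868917, PV = 3.301886
  t = 3.0000: CF_t = 103.800000, DF = 0.844840, PV = 87.694343
Price P = sum_t PV_t = 105.172016
Macaulay numerator sum_t t * PV_t:
  t * PV_t at t = 0.5000: 1.847351
  t * PV_t at t = 1.0000: 3.592320
  t * PV_t at t = 1.5000: 5.239164
  t * PV_t at t = 2.0000: 6.791980
  t * PV_t at t = 2.5000: 8.254716
  t * PV_t at t = 3.0000: 263.083028
Macaulay duration D = (sum_t t * PV_t) / P = 288.808558 / 105.172016 = 2.746059

Answer: Macaulay duration = 2.7461 years


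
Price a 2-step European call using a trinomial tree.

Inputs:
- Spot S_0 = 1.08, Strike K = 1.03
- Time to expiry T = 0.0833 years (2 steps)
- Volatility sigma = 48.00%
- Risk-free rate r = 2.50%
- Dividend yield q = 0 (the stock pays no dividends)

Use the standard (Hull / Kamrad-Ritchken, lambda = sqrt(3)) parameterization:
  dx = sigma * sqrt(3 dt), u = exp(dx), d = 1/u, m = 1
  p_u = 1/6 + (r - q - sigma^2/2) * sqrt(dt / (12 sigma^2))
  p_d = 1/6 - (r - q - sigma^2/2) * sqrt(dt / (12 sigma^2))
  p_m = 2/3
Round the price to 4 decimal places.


dt = T/N = 0.041650; dx = sigma*sqrt(3*dt) = 0.169672
u = exp(dx) = 1.184916; d = 1/u = 0.843942
p_u = 0.155596, p_m = 0.666667, p_d = 0.177738
Discount per step: exp(-r*dt) = 0.998959
Stock lattice S(k, j) with j the centered position index:
  k=0: S(0,+0) = 1.0800
  k=1: S(1,-1) = 0.9115; S(1,+0) = 1.0800; S(1,+1) = 1.2797
  k=2: S(2,-2) = 0.7692; S(2,-1) = 0.9115; S(2,+0) = 1.0800; S(2,+1) = 1.2797; S(2,+2) = 1.5163
Terminal payoffs V(N, j) = max(S_T - K, 0):
  V(2,-2) = 0.000000; V(2,-1) = 0.000000; V(2,+0) = 0.050000; V(2,+1) = 0.249709; V(2,+2) = 0.486347
Backward induction: V(k, j) = exp(-r*dt) * [p_u * V(k+1, j+1) + p_m * V(k+1, j) + p_d * V(k+1, j-1)]
  V(1,-1) = exp(-r*dt) * [p_u*0.050000 + p_m*0.000000 + p_d*0.000000] = 0.007772
  V(1,+0) = exp(-r*dt) * [p_u*0.249709 + p_m*0.050000 + p_d*0.000000] = 0.072112
  V(1,+1) = exp(-r*dt) * [p_u*0.486347 + p_m*0.249709 + p_d*0.050000] = 0.250772
  V(0,+0) = exp(-r*dt) * [p_u*0.250772 + p_m*0.072112 + p_d*0.007772] = 0.088383

Answer: Price = V(0,0) = 0.0884


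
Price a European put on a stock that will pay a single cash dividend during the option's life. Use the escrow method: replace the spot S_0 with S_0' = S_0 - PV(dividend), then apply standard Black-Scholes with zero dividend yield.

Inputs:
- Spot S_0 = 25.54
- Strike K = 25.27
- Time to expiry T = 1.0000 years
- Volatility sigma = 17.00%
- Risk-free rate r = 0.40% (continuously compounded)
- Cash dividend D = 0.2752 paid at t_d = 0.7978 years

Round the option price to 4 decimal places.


Answer: Price = 1.6603

Derivation:
PV(D) = D * exp(-r * t_d) = 0.2752 * 0.99681389 = 0.27432318
S_0' = S_0 - PV(D) = 25.5400 - 0.27432318 = 25.26567682
d1 = (ln(S_0'/K) + (r + sigma^2/2)*T) / (sigma*sqrt(T)) = 0.10752298
d2 = d1 - sigma*sqrt(T) = -0.06247702
exp(-rT) = 0.99600799
N(-d1) = 0.45718705; N(-d2) = 0.52490852
P = K * exp(-rT) * N(-d2) - S_0' * N(-d1) = 25.2700 * 0.99600799 * 0.52490852 - 25.26567682 * 0.45718705 = 1.6603


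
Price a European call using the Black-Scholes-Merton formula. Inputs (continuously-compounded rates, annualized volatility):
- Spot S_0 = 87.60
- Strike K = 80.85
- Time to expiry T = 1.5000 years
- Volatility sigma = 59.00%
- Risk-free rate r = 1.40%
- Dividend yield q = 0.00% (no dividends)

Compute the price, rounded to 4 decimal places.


Answer: Price = 27.9602

Derivation:
d1 = (ln(S/K) + (r - q + 0.5*sigma^2) * T) / (sigma * sqrt(T)) = 0.50132947
d2 = d1 - sigma * sqrt(T) = -0.22127000
exp(-rT) = 0.97921896; exp(-qT) = 1.00000000
C = S_0 * exp(-qT) * N(d1) - K * exp(-rT) * N(d2)
N(d1) = 0.69193037; N(d2) = 0.41244110
C = 87.6000 * 1.00000000 * 0.69193037 - 80.8500 * 0.97921896 * 0.41244110 = 27.9602


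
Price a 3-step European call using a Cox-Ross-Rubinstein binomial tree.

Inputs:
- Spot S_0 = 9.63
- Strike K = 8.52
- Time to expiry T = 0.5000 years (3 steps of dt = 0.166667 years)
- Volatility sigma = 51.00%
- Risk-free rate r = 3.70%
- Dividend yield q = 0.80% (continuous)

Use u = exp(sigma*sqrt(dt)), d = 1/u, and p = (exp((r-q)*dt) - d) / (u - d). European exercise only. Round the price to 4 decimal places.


Answer: Price = V(0,0) = 2.0252

Derivation:
dt = T/N = 0.166667
u = exp(sigma*sqrt(dt)) = 1.231468; d = 1/u = 0.812039
p = (exp((r-q)*dt) - d) / (u - d) = 0.459687
Discount per step: exp(-r*dt) = 0.993852
Stock lattice S(k, i) with i counting down-moves:
  k=0: S(0,0) = 9.6300
  k=1: S(1,0) = 11.8590; S(1,1) = 7.8199
  k=2: S(2,0) = 14.6040; S(2,1) = 9.6300; S(2,2) = 6.3501
  k=3: S(3,0) = 17.9844; S(3,1) = 11.8590; S(3,2) = 7.8199; S(3,3) = 5.1565
Terminal payoffs V(N, i) = max(S_T - K, 0):
  V(3,0) = 9.464371; V(3,1) = 3.339033; V(3,2) = 0.000000; V(3,3) = 0.000000
Backward induction: V(k, i) = exp(-r*dt) * [p * V(k+1, i) + (1-p) * V(k+1, i+1)].
  V(2,0) = exp(-r*dt) * [p*9.464371 + (1-p)*3.339033] = 6.116934
  V(2,1) = exp(-r*dt) * [p*3.339033 + (1-p)*0.000000] = 1.525474
  V(2,2) = exp(-r*dt) * [p*0.000000 + (1-p)*0.000000] = 0.000000
  V(1,0) = exp(-r*dt) * [p*6.116934 + (1-p)*1.525474] = 3.613755
  V(1,1) = exp(-r*dt) * [p*1.525474 + (1-p)*0.000000] = 0.696930
  V(0,0) = exp(-r*dt) * [p*3.613755 + (1-p)*0.696930] = 2.025229


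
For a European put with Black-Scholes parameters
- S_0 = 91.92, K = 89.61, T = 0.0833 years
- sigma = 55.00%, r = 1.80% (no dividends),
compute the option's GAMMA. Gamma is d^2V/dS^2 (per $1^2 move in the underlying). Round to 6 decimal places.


Answer: Gamma = 0.026505

Derivation:
d1 = 0.2491517301; d2 = 0.0904121635
phi(d1) = 0.3867499861; exp(-qT) = 1.0000000000; exp(-rT) = 0.9985017235
Gamma = exp(-qT) * phi(d1) / (S * sigma * sqrt(T)) = 1.0000000000 * 0.3867499861 / (91.9200 * 0.5500 * 0.2886173938) = 0.026505


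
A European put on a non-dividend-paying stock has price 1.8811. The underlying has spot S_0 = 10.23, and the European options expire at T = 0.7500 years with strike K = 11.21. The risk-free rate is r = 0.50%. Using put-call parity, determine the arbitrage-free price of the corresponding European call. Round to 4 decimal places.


Answer: Call price = 0.9431

Derivation:
Put-call parity: C - P = S_0 * exp(-qT) - K * exp(-rT).
S_0 * exp(-qT) = 10.2300 * 1.00000000 = 10.23000000
K * exp(-rT) = 11.2100 * 0.99625702 = 11.16804122
C = P + S*exp(-qT) - K*exp(-rT)
C = 1.8811 + 10.23000000 - 11.16804122 = 0.9431


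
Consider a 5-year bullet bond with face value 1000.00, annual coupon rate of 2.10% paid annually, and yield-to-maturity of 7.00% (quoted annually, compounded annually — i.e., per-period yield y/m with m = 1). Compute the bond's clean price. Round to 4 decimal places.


Answer: Price = 799.0903

Derivation:
Coupon per period c = face * coupon_rate / m = 21.000000
Periods per year m = 1; per-period yield y/m = 0.070000
Number of cashflows N = 5
Cashflows (t years, CF_t, discount factor 1/(1+y/m)^(m*t), PV):
  t = 1.0000: CF_t = 21.000000, DF = 0.934579, PV = 19.626168
  t = 2.0000: CF_t = 21.000000, DF = 0.873439, PV = 18.342213
  t = 3.0000: CF_t = 21.000000, DF = 0.816298, PV = 17.142255
  t = 4.0000: CF_t = 21.000000, DF = 0.762895, PV = 16.020799
  t = 5.0000: CF_t = 1021.000000, DF = 0.712986, PV = 727.958889
Price P = sum_t PV_t = 799.090326


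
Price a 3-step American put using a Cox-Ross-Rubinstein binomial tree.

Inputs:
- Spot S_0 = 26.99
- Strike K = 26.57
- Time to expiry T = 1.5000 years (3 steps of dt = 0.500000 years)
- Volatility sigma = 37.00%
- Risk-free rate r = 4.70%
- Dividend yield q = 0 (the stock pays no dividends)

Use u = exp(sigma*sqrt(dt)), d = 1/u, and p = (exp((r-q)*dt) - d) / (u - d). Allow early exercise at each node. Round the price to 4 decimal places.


dt = T/N = 0.500000
u = exp(sigma*sqrt(dt)) = 1.299045; d = 1/u = 0.769796
p = (exp((r-q)*dt) - d) / (u - d) = 0.479892
Discount per step: exp(-r*dt) = 0.976774
Stock lattice S(k, i) with i counting down-moves:
  k=0: S(0,0) = 26.9900
  k=1: S(1,0) = 35.0612; S(1,1) = 20.7768
  k=2: S(2,0) = 45.5461; S(2,1) = 26.9900; S(2,2) = 15.9939
  k=3: S(3,0) = 59.1665; S(3,1) = 35.0612; S(3,2) = 20.7768; S(3,3) = 12.3120
Terminal payoffs V(N, i) = max(K - S_T, 0):
  V(3,0) = 0.000000; V(3,1) = 0.000000; V(3,2) = 5.793201; V(3,3) = 14.257957
Backward induction: V(k, i) = exp(-r*dt) * [p * V(k+1, i) + (1-p) * V(k+1, i+1)]; then take max(V_cont, immediate exercise) for American.
  V(2,0) = exp(-r*dt) * [p*0.000000 + (1-p)*0.000000] = 0.000000; exercise = 0.000000; V(2,0) = max -> 0.000000
  V(2,1) = exp(-r*dt) * [p*0.000000 + (1-p)*5.793201] = 2.943111; exercise = 0.000000; V(2,1) = max -> 2.943111
  V(2,2) = exp(-r*dt) * [p*5.793201 + (1-p)*14.257957] = 9.958984; exercise = 10.576100; V(2,2) = max -> 10.576100
  V(1,0) = exp(-r*dt) * [p*0.000000 + (1-p)*2.943111] = 1.495184; exercise = 0.000000; V(1,0) = max -> 1.495184
  V(1,1) = exp(-r*dt) * [p*2.943111 + (1-p)*10.576100] = 6.752529; exercise = 5.793201; V(1,1) = max -> 6.752529
  V(0,0) = exp(-r*dt) * [p*1.495184 + (1-p)*6.752529] = 4.131337; exercise = 0.000000; V(0,0) = max -> 4.131337

Answer: Price = V(0,0) = 4.1313


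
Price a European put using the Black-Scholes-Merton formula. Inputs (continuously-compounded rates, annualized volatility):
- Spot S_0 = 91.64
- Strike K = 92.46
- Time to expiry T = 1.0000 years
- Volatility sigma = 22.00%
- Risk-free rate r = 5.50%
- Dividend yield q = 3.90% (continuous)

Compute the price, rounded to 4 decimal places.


d1 = (ln(S/K) + (r - q + 0.5*sigma^2) * T) / (sigma * sqrt(T)) = 0.14223518
d2 = d1 - sigma * sqrt(T) = -0.07776482
exp(-rT) = 0.94648515; exp(-qT) = 0.96175071
P = K * exp(-rT) * N(-d2) - S_0 * exp(-qT) * N(-d1)
N(-d1) = 0.44344712; N(-d2) = 0.53099244
P = 92.4600 * 0.94648515 * 0.53099244 - 91.6400 * 0.96175071 * 0.44344712 = 7.3851

Answer: Price = 7.3851


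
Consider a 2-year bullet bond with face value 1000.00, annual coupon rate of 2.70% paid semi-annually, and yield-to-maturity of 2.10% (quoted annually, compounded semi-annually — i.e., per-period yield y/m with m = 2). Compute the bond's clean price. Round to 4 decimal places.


Coupon per period c = face * coupon_rate / m = 13.500000
Periods per year m = 2; per-period yield y/m = 0.010500
Number of cashflows N = 4
Cashflows (t years, CF_t, discount factor 1/(1+y/m)^(m*t), PV):
  t = 0.5000: CF_t = 13.500000, DF = 0.989609, PV = 13.359723
  t = 1.0000: CF_t = 13.500000, DF = 0.979326, PV = 13.220903
  t = 1.5000: CF_t = 13.500000, DF = 0.969150, PV = 13.083526
  t = 2.0000: CF_t = 1013.500000, DF = 0.959080, PV = 972.027343
Price P = sum_t PV_t = 1011.691495

Answer: Price = 1011.6915


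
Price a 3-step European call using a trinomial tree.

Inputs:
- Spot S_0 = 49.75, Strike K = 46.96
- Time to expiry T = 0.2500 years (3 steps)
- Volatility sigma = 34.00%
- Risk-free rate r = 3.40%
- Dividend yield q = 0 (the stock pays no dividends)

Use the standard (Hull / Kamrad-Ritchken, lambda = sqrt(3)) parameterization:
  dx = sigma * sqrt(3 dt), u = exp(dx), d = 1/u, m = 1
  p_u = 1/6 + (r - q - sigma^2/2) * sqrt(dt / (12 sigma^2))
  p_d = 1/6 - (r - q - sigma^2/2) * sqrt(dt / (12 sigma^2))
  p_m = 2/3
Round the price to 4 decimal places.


Answer: Price = V(0,0) = 5.1641

Derivation:
dt = T/N = 0.083333; dx = sigma*sqrt(3*dt) = 0.170000
u = exp(dx) = 1.185305; d = 1/u = 0.843665
p_u = 0.160833, p_m = 0.666667, p_d = 0.172500
Discount per step: exp(-r*dt) = 0.997171
Stock lattice S(k, j) with j the centered position index:
  k=0: S(0,+0) = 49.7500
  k=1: S(1,-1) = 41.9723; S(1,+0) = 49.7500; S(1,+1) = 58.9689
  k=2: S(2,-2) = 35.4106; S(2,-1) = 41.9723; S(2,+0) = 49.7500; S(2,+1) = 58.9689; S(2,+2) = 69.8961
  k=3: S(3,-3) = 29.8747; S(3,-2) = 35.4106; S(3,-1) = 41.9723; S(3,+0) = 49.7500; S(3,+1) = 58.9689; S(3,+2) = 69.8961; S(3,+3) = 82.8482
Terminal payoffs V(N, j) = max(S_T - K, 0):
  V(3,-3) = 0.000000; V(3,-2) = 0.000000; V(3,-1) = 0.000000; V(3,+0) = 2.790000; V(3,+1) = 12.008916; V(3,+2) = 22.936143; V(3,+3) = 35.888237
Backward induction: V(k, j) = exp(-r*dt) * [p_u * V(k+1, j+1) + p_m * V(k+1, j) + p_d * V(k+1, j-1)]
  V(2,-2) = exp(-r*dt) * [p_u*0.000000 + p_m*0.000000 + p_d*0.000000] = 0.000000
  V(2,-1) = exp(-r*dt) * [p_u*2.790000 + p_m*0.000000 + p_d*0.000000] = 0.447455
  V(2,+0) = exp(-r*dt) * [p_u*12.008916 + p_m*2.790000 + p_d*0.000000] = 3.780707
  V(2,+1) = exp(-r*dt) * [p_u*22.936143 + p_m*12.008916 + p_d*2.790000] = 12.141665
  V(2,+2) = exp(-r*dt) * [p_u*35.888237 + p_m*22.936143 + p_d*12.008916] = 23.068870
  V(1,-1) = exp(-r*dt) * [p_u*3.780707 + p_m*0.447455 + p_d*0.000000] = 0.903803
  V(1,+0) = exp(-r*dt) * [p_u*12.141665 + p_m*3.780707 + p_d*0.447455] = 4.537567
  V(1,+1) = exp(-r*dt) * [p_u*23.068870 + p_m*12.141665 + p_d*3.780707] = 12.421614
  V(0,+0) = exp(-r*dt) * [p_u*12.421614 + p_m*4.537567 + p_d*0.903803] = 5.164108


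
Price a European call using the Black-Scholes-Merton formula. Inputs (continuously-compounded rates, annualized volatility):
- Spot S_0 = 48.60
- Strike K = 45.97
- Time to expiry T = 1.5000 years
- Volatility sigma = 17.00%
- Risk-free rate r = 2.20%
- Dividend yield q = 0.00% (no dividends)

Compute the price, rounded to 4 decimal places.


d1 = (ln(S/K) + (r - q + 0.5*sigma^2) * T) / (sigma * sqrt(T)) = 0.52980792
d2 = d1 - sigma * sqrt(T) = 0.32160129
exp(-rT) = 0.96753856; exp(-qT) = 1.00000000
C = S_0 * exp(-qT) * N(d1) - K * exp(-rT) * N(d2)
N(d1) = 0.70187744; N(d2) = 0.62612262
C = 48.6000 * 1.00000000 * 0.70187744 - 45.9700 * 0.96753856 * 0.62612262 = 6.2627

Answer: Price = 6.2627


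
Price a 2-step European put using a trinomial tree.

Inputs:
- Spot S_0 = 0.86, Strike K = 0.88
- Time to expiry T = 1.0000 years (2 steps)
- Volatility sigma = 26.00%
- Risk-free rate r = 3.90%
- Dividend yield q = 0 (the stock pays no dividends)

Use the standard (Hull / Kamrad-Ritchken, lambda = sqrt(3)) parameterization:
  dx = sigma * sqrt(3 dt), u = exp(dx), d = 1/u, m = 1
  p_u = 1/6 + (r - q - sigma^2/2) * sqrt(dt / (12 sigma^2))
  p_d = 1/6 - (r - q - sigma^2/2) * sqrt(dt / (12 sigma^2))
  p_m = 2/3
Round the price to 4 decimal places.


Answer: Price = V(0,0) = 0.0735

Derivation:
dt = T/N = 0.500000; dx = sigma*sqrt(3*dt) = 0.318434
u = exp(dx) = 1.374972; d = 1/u = 0.727287
p_u = 0.170749, p_m = 0.666667, p_d = 0.162584
Discount per step: exp(-r*dt) = 0.980689
Stock lattice S(k, j) with j the centered position index:
  k=0: S(0,+0) = 0.8600
  k=1: S(1,-1) = 0.6255; S(1,+0) = 0.8600; S(1,+1) = 1.1825
  k=2: S(2,-2) = 0.4549; S(2,-1) = 0.6255; S(2,+0) = 0.8600; S(2,+1) = 1.1825; S(2,+2) = 1.6259
Terminal payoffs V(N, j) = max(K - S_T, 0):
  V(2,-2) = 0.425106; V(2,-1) = 0.254533; V(2,+0) = 0.020000; V(2,+1) = 0.000000; V(2,+2) = 0.000000
Backward induction: V(k, j) = exp(-r*dt) * [p_u * V(k+1, j+1) + p_m * V(k+1, j) + p_d * V(k+1, j-1)]
  V(1,-1) = exp(-r*dt) * [p_u*0.020000 + p_m*0.254533 + p_d*0.425106] = 0.237542
  V(1,+0) = exp(-r*dt) * [p_u*0.000000 + p_m*0.020000 + p_d*0.254533] = 0.053660
  V(1,+1) = exp(-r*dt) * [p_u*0.000000 + p_m*0.000000 + p_d*0.020000] = 0.003189
  V(0,+0) = exp(-r*dt) * [p_u*0.003189 + p_m*0.053660 + p_d*0.237542] = 0.073491


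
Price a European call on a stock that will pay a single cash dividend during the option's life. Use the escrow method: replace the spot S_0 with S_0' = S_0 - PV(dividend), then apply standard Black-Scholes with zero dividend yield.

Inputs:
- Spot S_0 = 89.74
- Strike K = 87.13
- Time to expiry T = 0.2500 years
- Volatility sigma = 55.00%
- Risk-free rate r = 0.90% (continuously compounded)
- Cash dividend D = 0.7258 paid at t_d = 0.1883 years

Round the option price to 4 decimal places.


Answer: Price = 10.6973

Derivation:
PV(D) = D * exp(-r * t_d) = 0.7258 * 0.99830674 = 0.72457103
S_0' = S_0 - PV(D) = 89.7400 - 0.72457103 = 89.01542897
d1 = (ln(S_0'/K) + (r + sigma^2/2)*T) / (sigma*sqrt(T)) = 0.22353076
d2 = d1 - sigma*sqrt(T) = -0.05146924
exp(-rT) = 0.99775253
N(d1) = 0.58843878; N(d2) = 0.47947580
C = S_0' * N(d1) - K * exp(-rT) * N(d2) = 89.01542897 * 0.58843878 - 87.1300 * 0.99775253 * 0.47947580 = 10.6973


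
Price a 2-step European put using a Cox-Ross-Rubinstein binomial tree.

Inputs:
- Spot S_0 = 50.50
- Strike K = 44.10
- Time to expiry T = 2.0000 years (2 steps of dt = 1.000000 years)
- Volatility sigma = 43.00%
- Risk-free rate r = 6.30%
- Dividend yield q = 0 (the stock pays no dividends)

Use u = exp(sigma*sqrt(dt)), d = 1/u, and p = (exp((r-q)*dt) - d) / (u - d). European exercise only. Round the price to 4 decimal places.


dt = T/N = 1.000000
u = exp(sigma*sqrt(dt)) = 1.537258; d = 1/u = 0.650509
p = (exp((r-q)*dt) - d) / (u - d) = 0.467458
Discount per step: exp(-r*dt) = 0.938943
Stock lattice S(k, i) with i counting down-moves:
  k=0: S(0,0) = 50.5000
  k=1: S(1,0) = 77.6315; S(1,1) = 32.8507
  k=2: S(2,0) = 119.3396; S(2,1) = 50.5000; S(2,2) = 21.3697
Terminal payoffs V(N, i) = max(K - S_T, 0):
  V(2,0) = 0.000000; V(2,1) = 0.000000; V(2,2) = 22.730315
Backward induction: V(k, i) = exp(-r*dt) * [p * V(k+1, i) + (1-p) * V(k+1, i+1)].
  V(1,0) = exp(-r*dt) * [p*0.000000 + (1-p)*0.000000] = 0.000000
  V(1,1) = exp(-r*dt) * [p*0.000000 + (1-p)*22.730315] = 11.365765
  V(0,0) = exp(-r*dt) * [p*0.000000 + (1-p)*11.365765] = 5.683186

Answer: Price = V(0,0) = 5.6832


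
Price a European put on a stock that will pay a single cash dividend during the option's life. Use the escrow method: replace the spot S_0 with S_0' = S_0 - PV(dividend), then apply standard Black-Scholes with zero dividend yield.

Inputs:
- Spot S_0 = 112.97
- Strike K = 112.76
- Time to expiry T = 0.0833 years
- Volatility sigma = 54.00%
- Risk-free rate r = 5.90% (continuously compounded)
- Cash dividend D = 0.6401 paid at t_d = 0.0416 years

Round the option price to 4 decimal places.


Answer: Price = 6.9115

Derivation:
PV(D) = D * exp(-r * t_d) = 0.6401 * 0.99754861 = 0.63853086
S_0' = S_0 - PV(D) = 112.9700 - 0.63853086 = 112.33146914
d1 = (ln(S_0'/K) + (r + sigma^2/2)*T) / (sigma*sqrt(T)) = 0.08503004
d2 = d1 - sigma*sqrt(T) = -0.07082335
exp(-rT) = 0.99509736
N(-d1) = 0.46611875; N(-d2) = 0.52823083
P = K * exp(-rT) * N(-d2) - S_0' * N(-d1) = 112.7600 * 0.99509736 * 0.52823083 - 112.33146914 * 0.46611875 = 6.9115


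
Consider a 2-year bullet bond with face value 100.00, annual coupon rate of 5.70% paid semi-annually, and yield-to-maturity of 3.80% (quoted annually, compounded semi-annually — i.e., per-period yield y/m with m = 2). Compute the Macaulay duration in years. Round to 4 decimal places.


Answer: Macaulay duration = 1.9200 years

Derivation:
Coupon per period c = face * coupon_rate / m = 2.850000
Periods per year m = 2; per-period yield y/m = 0.019000
Number of cashflows N = 4
Cashflows (t years, CF_t, discount factor 1/(1+y/m)^(m*t), PV):
  t = 0.5000: CF_t = 2.850000, DF = 0.981354, PV = 2.796860
  t = 1.0000: CF_t = 2.850000, DF = 0.963056, PV = 2.744710
  t = 1.5000: CF_t = 2.850000, DF = 0.945099, PV = 2.693533
  t = 2.0000: CF_t = 102.850000, DF = 0.927477, PV = 95.391035
Price P = sum_t PV_t = 103.626138
Macaulay numerator sum_t t * PV_t:
  t * PV_t at t = 0.5000: 1.398430
  t * PV_t at t = 1.0000: 2.744710
  t * PV_t at t = 1.5000: 4.040300
  t * PV_t at t = 2.0000: 190.782070
Macaulay duration D = (sum_t t * PV_t) / P = 198.965509 / 103.626138 = 1.920032


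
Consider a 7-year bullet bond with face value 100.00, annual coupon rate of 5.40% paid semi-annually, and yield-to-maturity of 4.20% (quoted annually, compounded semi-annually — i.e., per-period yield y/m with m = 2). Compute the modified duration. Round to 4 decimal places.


Answer: Modified duration = 5.8423

Derivation:
Coupon per period c = face * coupon_rate / m = 2.700000
Periods per year m = 2; per-period yield y/m = 0.021000
Number of cashflows N = 14
Cashflows (t years, CF_t, discount factor 1/(1+y/m)^(m*t), PV):
  t = 0.5000: CF_t = 2.700000, DF = 0.979432, PV = 2.644466
  t = 1.0000: CF_t = 2.700000, DF = 0.959287, PV = 2.590075
  t = 1.5000: CF_t = 2.700000, DF = 0.939556, PV = 2.536802
  t = 2.0000: CF_t = 2.700000, DF = 0.920231, PV = 2.484625
  t = 2.5000: CF_t = 2.700000, DF = 0.901304, PV = 2.433521
  t = 3.0000: CF_t = 2.700000, DF = 0.882766, PV = 2.383468
  t = 3.5000: CF_t = 2.700000, DF = 0.864609, PV = 2.334445
  t = 4.0000: CF_t = 2.700000, DF = 0.846826, PV = 2.286430
  t = 4.5000: CF_t = 2.700000, DF = 0.829408, PV = 2.239402
  t = 5.0000: CF_t = 2.700000, DF = 0.812349, PV = 2.193342
  t = 5.5000: CF_t = 2.700000, DF = 0.795640, PV = 2.148229
  t = 6.0000: CF_t = 2.700000, DF = 0.779276, PV = 2.104044
  t = 6.5000: CF_t = 2.700000, DF = 0.763247, PV = 2.060768
  t = 7.0000: CF_t = 102.700000, DF = 0.747549, PV = 76.773273
Price P = sum_t PV_t = 107.212888
First compute Macaulay numerator sum_t t * PV_t:
  t * PV_t at t = 0.5000: 1.322233
  t * PV_t at t = 1.0000: 2.590075
  t * PV_t at t = 1.5000: 3.805203
  t * PV_t at t = 2.0000: 4.969249
  t * PV_t at t = 2.5000: 6.083802
  t * PV_t at t = 3.0000: 7.150404
  t * PV_t at t = 3.5000: 8.170556
  t * PV_t at t = 4.0000: 9.145718
  t * PV_t at t = 4.5000: 10.077310
  t * PV_t at t = 5.0000: 10.966710
  t * PV_t at t = 5.5000: 11.815260
  t * PV_t at t = 6.0000: 12.624265
  t * PV_t at t = 6.5000: 13.394992
  t * PV_t at t = 7.0000: 537.412909
Macaulay duration D = 639.528686 / 107.212888 = 5.965036
Modified duration = D / (1 + y/m) = 5.965036 / (1 + 0.021000) = 5.842346


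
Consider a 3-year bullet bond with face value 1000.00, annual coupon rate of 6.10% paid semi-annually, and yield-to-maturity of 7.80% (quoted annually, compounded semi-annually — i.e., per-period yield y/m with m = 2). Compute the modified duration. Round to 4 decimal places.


Coupon per period c = face * coupon_rate / m = 30.500000
Periods per year m = 2; per-period yield y/m = 0.039000
Number of cashflows N = 6
Cashflows (t years, CF_t, discount factor 1/(1+y/m)^(m*t), PV):
  t = 0.5000: CF_t = 30.500000, DF = 0.962464, PV = 29.355149
  t = 1.0000: CF_t = 30.500000, DF = 0.926337, PV = 28.253272
  t = 1.5000: CF_t = 30.500000, DF = 0.891566, PV = 27.192754
  t = 2.0000: CF_t = 30.500000, DF = 0.858100, PV = 26.172044
  t = 2.5000: CF_t = 30.500000, DF = 0.825890, PV = 25.189648
  t = 3.0000: CF_t = 1030.500000, DF = 0.794889, PV = 819.133544
Price P = sum_t PV_t = 955.296411
First compute Macaulay numerator sum_t t * PV_t:
  t * PV_t at t = 0.5000: 14.677575
  t * PV_t at t = 1.0000: 28.253272
  t * PV_t at t = 1.5000: 40.789131
  t * PV_t at t = 2.0000: 52.344089
  t * PV_t at t = 2.5000: 62.974120
  t * PV_t at t = 3.0000: 2457.400631
Macaulay duration D = 2656.438818 / 955.296411 = 2.780748
Modified duration = D / (1 + y/m) = 2.780748 / (1 + 0.039000) = 2.676370

Answer: Modified duration = 2.6764


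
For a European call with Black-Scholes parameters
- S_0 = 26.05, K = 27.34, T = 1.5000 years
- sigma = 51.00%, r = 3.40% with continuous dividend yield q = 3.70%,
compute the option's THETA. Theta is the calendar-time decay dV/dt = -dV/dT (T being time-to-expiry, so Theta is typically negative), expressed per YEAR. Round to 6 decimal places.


Answer: Theta = -1.761921

Derivation:
d1 = 0.2277255983; d2 = -0.3968942861
phi(d1) = 0.3887308772; exp(-qT) = 0.9460120237; exp(-rT) = 0.9502786705
Theta = -S*exp(-qT)*phi(d1)*sigma/(2*sqrt(T)) - r*K*exp(-rT)*N(d2) + q*S*exp(-qT)*N(d1)
N(d1) = 0.5900702147; N(d2) = 0.3457227090; sqrt(T) = 1.2247448714
Term 1 = -26.0500 * 0.9460120237 * 0.3887308772 * 0.5100 / (2 * 1.2247448714) = -1.9945639862
Term 2 = -0.0340 * 27.3400 * 0.9502786705 * 0.3457227090 = -0.3053910576
Term 3 = 0.0370 * 26.0500 * 0.9460120237 * 0.5900702147 = 0.5380340993
Theta = -1.9945639862 + (-0.3053910576) + (0.5380340993) = -1.761921


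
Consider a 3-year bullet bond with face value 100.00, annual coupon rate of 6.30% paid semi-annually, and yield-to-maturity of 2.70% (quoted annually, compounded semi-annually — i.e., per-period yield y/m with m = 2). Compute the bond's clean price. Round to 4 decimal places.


Coupon per period c = face * coupon_rate / m = 3.150000
Periods per year m = 2; per-period yield y/m = 0.013500
Number of cashflows N = 6
Cashflows (t years, CF_t, discount factor 1/(1+y/m)^(m*t), PV):
  t = 0.5000: CF_t = 3.150000, DF = 0.986680, PV = 3.108041
  t = 1.0000: CF_t = 3.150000, DF = 0.973537, PV = 3.066642
  t = 1.5000: CF_t = 3.150000, DF = 0.960569, PV = 3.025794
  t = 2.0000: CF_t = 3.150000, DF = 0.947774, PV = 2.985489
  t = 2.5000: CF_t = 3.150000, DF = 0.935150, PV = 2.945722
  t = 3.0000: CF_t = 103.150000, DF = 0.922694, PV = 95.175839
Price P = sum_t PV_t = 110.307527

Answer: Price = 110.3075


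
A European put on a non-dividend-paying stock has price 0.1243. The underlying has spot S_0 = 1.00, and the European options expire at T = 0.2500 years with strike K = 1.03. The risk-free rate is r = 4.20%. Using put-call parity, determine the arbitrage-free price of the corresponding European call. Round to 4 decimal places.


Answer: Call price = 0.1051

Derivation:
Put-call parity: C - P = S_0 * exp(-qT) - K * exp(-rT).
S_0 * exp(-qT) = 1.0000 * 1.00000000 = 1.00000000
K * exp(-rT) = 1.0300 * 0.98955493 = 1.01924158
C = P + S*exp(-qT) - K*exp(-rT)
C = 0.1243 + 1.00000000 - 1.01924158 = 0.1051


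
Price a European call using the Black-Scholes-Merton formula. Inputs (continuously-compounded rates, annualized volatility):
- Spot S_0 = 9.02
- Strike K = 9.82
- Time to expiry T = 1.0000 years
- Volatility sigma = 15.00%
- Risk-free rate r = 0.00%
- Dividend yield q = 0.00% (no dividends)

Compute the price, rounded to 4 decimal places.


Answer: Price = 0.2510

Derivation:
d1 = (ln(S/K) + (r - q + 0.5*sigma^2) * T) / (sigma * sqrt(T)) = -0.49151192
d2 = d1 - sigma * sqrt(T) = -0.64151192
exp(-rT) = 1.00000000; exp(-qT) = 1.00000000
C = S_0 * exp(-qT) * N(d1) - K * exp(-rT) * N(d2)
N(d1) = 0.31153221; N(d2) = 0.26059507
C = 9.0200 * 1.00000000 * 0.31153221 - 9.8200 * 1.00000000 * 0.26059507 = 0.2510


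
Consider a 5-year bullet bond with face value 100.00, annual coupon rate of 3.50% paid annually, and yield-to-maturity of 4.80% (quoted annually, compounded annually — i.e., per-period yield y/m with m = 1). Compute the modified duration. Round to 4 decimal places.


Coupon per period c = face * coupon_rate / m = 3.500000
Periods per year m = 1; per-period yield y/m = 0.048000
Number of cashflows N = 5
Cashflows (t years, CF_t, discount factor 1/(1+y/m)^(m*t), PV):
  t = 1.0000: CF_t = 3.500000, DF = 0.954198, PV = 3.339695
  t = 2.0000: CF_t = 3.500000, DF = 0.910495, PV = 3.186732
  t = 3.0000: CF_t = 3.500000, DF = 0.868793, PV = 3.040774
  t = 4.0000: CF_t = 3.500000, DF = 0.829001, PV = 2.901502
  t = 5.0000: CF_t = 103.500000, DF = 0.791031, PV = 81.871724
Price P = sum_t PV_t = 94.340427
First compute Macaulay numerator sum_t t * PV_t:
  t * PV_t at t = 1.0000: 3.339695
  t * PV_t at t = 2.0000: 6.373463
  t * PV_t at t = 3.0000: 9.122323
  t * PV_t at t = 4.0000: 11.606009
  t * PV_t at t = 5.0000: 409.358621
Macaulay duration D = 439.800111 / 94.340427 = 4.661841
Modified duration = D / (1 + y/m) = 4.661841 / (1 + 0.048000) = 4.448322

Answer: Modified duration = 4.4483


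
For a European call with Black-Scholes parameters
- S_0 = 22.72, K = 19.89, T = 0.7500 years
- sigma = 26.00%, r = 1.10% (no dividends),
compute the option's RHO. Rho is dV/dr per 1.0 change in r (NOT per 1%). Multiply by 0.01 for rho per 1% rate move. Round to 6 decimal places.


d1 = 0.7400231531; d2 = 0.5148565481
phi(d1) = 0.3033840857; exp(-qT) = 1.0000000000; exp(-rT) = 0.9917839379
N(d2) = 0.6966733667
Rho = K*T*exp(-rT)*N(d2) = 19.8900 * 0.7500 * 0.9917839379 * 0.6966733667 = 10.307238

Answer: Rho = 10.307238


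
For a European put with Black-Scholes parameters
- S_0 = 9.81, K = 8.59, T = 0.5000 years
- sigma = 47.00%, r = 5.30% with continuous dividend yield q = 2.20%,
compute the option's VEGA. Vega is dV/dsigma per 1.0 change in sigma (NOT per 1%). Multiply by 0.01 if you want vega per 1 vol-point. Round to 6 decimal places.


Answer: Vega = 2.269063

Derivation:
d1 = 0.6124102514; d2 = 0.2800700643
phi(d1) = 0.3307271078; exp(-qT) = 0.9890602788; exp(-rT) = 0.9738480438
Vega = S * exp(-qT) * phi(d1) * sqrt(T) = 9.8100 * 0.9890602788 * 0.3307271078 * 0.7071067812 = 2.269063


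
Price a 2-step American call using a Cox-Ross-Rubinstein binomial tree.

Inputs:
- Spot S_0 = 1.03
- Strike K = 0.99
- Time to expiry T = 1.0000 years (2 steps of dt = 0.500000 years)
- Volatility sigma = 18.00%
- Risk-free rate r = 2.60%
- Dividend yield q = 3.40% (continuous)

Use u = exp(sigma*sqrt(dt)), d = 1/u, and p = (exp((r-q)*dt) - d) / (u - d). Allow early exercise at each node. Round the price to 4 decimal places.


dt = T/N = 0.500000
u = exp(sigma*sqrt(dt)) = 1.135734; d = 1/u = 0.880488
p = (exp((r-q)*dt) - d) / (u - d) = 0.452583
Discount per step: exp(-r*dt) = 0.987084
Stock lattice S(k, i) with i counting down-moves:
  k=0: S(0,0) = 1.0300
  k=1: S(1,0) = 1.1698; S(1,1) = 0.9069
  k=2: S(2,0) = 1.3286; S(2,1) = 1.0300; S(2,2) = 0.7985
Terminal payoffs V(N, i) = max(S_T - K, 0):
  V(2,0) = 0.338589; V(2,1) = 0.040000; V(2,2) = 0.000000
Backward induction: V(k, i) = exp(-r*dt) * [p * V(k+1, i) + (1-p) * V(k+1, i+1)]; then take max(V_cont, immediate exercise) for American.
  V(1,0) = exp(-r*dt) * [p*0.338589 + (1-p)*0.040000] = 0.172874; exercise = 0.179806; V(1,0) = max -> 0.179806
  V(1,1) = exp(-r*dt) * [p*0.040000 + (1-p)*0.000000] = 0.017870; exercise = 0.000000; V(1,1) = max -> 0.017870
  V(0,0) = exp(-r*dt) * [p*0.179806 + (1-p)*0.017870] = 0.089982; exercise = 0.040000; V(0,0) = max -> 0.089982

Answer: Price = V(0,0) = 0.0900


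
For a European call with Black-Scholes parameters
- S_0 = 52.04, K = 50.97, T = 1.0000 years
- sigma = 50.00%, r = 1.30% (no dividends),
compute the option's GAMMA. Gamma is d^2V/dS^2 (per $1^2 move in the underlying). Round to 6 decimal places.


Answer: Gamma = 0.014578

Derivation:
d1 = 0.3175508586; d2 = -0.1824491414
phi(d1) = 0.3793265607; exp(-qT) = 1.0000000000; exp(-rT) = 0.9870841350
Gamma = exp(-qT) * phi(d1) / (S * sigma * sqrt(T)) = 1.0000000000 * 0.3793265607 / (52.0400 * 0.5000 * 1.0000000000) = 0.014578


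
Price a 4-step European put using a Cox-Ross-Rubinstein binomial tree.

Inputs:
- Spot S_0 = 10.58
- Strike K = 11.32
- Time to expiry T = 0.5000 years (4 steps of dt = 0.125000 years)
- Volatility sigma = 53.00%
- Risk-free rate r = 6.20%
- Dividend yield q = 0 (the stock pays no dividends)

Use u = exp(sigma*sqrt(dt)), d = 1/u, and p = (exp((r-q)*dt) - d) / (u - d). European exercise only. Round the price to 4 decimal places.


Answer: Price = V(0,0) = 1.8197

Derivation:
dt = T/N = 0.125000
u = exp(sigma*sqrt(dt)) = 1.206089; d = 1/u = 0.829126
p = (exp((r-q)*dt) - d) / (u - d) = 0.473930
Discount per step: exp(-r*dt) = 0.992280
Stock lattice S(k, i) with i counting down-moves:
  k=0: S(0,0) = 10.5800
  k=1: S(1,0) = 12.7604; S(1,1) = 8.7722
  k=2: S(2,0) = 15.3902; S(2,1) = 10.5800; S(2,2) = 7.2732
  k=3: S(3,0) = 18.5620; S(3,1) = 12.7604; S(3,2) = 8.7722; S(3,3) = 6.0304
  k=4: S(4,0) = 22.3874; S(4,1) = 15.3902; S(4,2) = 10.5800; S(4,3) = 7.2732; S(4,4) = 5.0000
Terminal payoffs V(N, i) = max(K - S_T, 0):
  V(4,0) = 0.000000; V(4,1) = 0.000000; V(4,2) = 0.740000; V(4,3) = 4.046782; V(4,4) = 6.320028
Backward induction: V(k, i) = exp(-r*dt) * [p * V(k+1, i) + (1-p) * V(k+1, i+1)].
  V(3,0) = exp(-r*dt) * [p*0.000000 + (1-p)*0.000000] = 0.000000
  V(3,1) = exp(-r*dt) * [p*0.000000 + (1-p)*0.740000] = 0.386287
  V(3,2) = exp(-r*dt) * [p*0.740000 + (1-p)*4.046782] = 2.460457
  V(3,3) = exp(-r*dt) * [p*4.046782 + (1-p)*6.320028] = 5.202196
  V(2,0) = exp(-r*dt) * [p*0.000000 + (1-p)*0.386287] = 0.201645
  V(2,1) = exp(-r*dt) * [p*0.386287 + (1-p)*2.460457] = 1.466040
  V(2,2) = exp(-r*dt) * [p*2.460457 + (1-p)*5.202196] = 3.872675
  V(1,0) = exp(-r*dt) * [p*0.201645 + (1-p)*1.466040] = 0.860114
  V(1,1) = exp(-r*dt) * [p*1.466040 + (1-p)*3.872675] = 2.711007
  V(0,0) = exp(-r*dt) * [p*0.860114 + (1-p)*2.711007] = 1.819657
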